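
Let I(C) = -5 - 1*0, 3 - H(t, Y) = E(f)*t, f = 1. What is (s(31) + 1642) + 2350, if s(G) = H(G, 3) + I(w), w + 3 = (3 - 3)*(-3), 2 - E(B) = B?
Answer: 3959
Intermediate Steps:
E(B) = 2 - B
w = -3 (w = -3 + (3 - 3)*(-3) = -3 + 0*(-3) = -3 + 0 = -3)
H(t, Y) = 3 - t (H(t, Y) = 3 - (2 - 1*1)*t = 3 - (2 - 1)*t = 3 - t)
I(C) = -5 (I(C) = -5 + 0 = -5)
s(G) = -2 - G (s(G) = (3 - G) - 5 = -2 - G)
(s(31) + 1642) + 2350 = ((-2 - 1*31) + 1642) + 2350 = ((-2 - 31) + 1642) + 2350 = (-33 + 1642) + 2350 = 1609 + 2350 = 3959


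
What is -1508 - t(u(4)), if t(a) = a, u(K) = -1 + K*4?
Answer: -1523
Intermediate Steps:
u(K) = -1 + 4*K
-1508 - t(u(4)) = -1508 - (-1 + 4*4) = -1508 - (-1 + 16) = -1508 - 1*15 = -1508 - 15 = -1523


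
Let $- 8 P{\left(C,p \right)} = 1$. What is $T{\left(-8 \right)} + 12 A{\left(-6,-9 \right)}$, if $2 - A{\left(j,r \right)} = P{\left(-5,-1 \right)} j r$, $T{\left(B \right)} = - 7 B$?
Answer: $161$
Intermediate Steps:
$P{\left(C,p \right)} = - \frac{1}{8}$ ($P{\left(C,p \right)} = \left(- \frac{1}{8}\right) 1 = - \frac{1}{8}$)
$A{\left(j,r \right)} = 2 + \frac{j r}{8}$ ($A{\left(j,r \right)} = 2 - - \frac{j}{8} r = 2 - - \frac{j r}{8} = 2 + \frac{j r}{8}$)
$T{\left(-8 \right)} + 12 A{\left(-6,-9 \right)} = \left(-7\right) \left(-8\right) + 12 \left(2 + \frac{1}{8} \left(-6\right) \left(-9\right)\right) = 56 + 12 \left(2 + \frac{27}{4}\right) = 56 + 12 \cdot \frac{35}{4} = 56 + 105 = 161$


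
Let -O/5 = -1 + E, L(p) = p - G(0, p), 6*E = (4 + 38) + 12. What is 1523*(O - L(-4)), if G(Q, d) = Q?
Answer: -54828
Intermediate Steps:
E = 9 (E = ((4 + 38) + 12)/6 = (42 + 12)/6 = (⅙)*54 = 9)
L(p) = p (L(p) = p - 1*0 = p + 0 = p)
O = -40 (O = -5*(-1 + 9) = -5*8 = -40)
1523*(O - L(-4)) = 1523*(-40 - 1*(-4)) = 1523*(-40 + 4) = 1523*(-36) = -54828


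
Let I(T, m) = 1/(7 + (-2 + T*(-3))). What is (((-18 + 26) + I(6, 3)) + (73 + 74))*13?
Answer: 2014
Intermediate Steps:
I(T, m) = 1/(5 - 3*T) (I(T, m) = 1/(7 + (-2 - 3*T)) = 1/(5 - 3*T))
(((-18 + 26) + I(6, 3)) + (73 + 74))*13 = (((-18 + 26) - 1/(-5 + 3*6)) + (73 + 74))*13 = ((8 - 1/(-5 + 18)) + 147)*13 = ((8 - 1/13) + 147)*13 = (103/13 + 147)*13 = (2014/13)*13 = 2014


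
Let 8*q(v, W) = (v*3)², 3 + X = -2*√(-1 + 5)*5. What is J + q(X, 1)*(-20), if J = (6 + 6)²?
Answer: -23517/2 ≈ -11759.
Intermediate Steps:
J = 144 (J = 12² = 144)
X = -23 (X = -3 - 2*√(-1 + 5)*5 = -3 - 2*√4*5 = -3 - 2*2*5 = -3 - 4*5 = -3 - 20 = -23)
q(v, W) = 9*v²/8 (q(v, W) = (v*3)²/8 = (3*v)²/8 = (9*v²)/8 = 9*v²/8)
J + q(X, 1)*(-20) = 144 + ((9/8)*(-23)²)*(-20) = 144 + ((9/8)*529)*(-20) = 144 + (4761/8)*(-20) = 144 - 23805/2 = -23517/2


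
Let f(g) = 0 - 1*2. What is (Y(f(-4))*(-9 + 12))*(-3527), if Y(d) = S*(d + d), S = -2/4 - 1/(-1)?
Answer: 21162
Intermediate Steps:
f(g) = -2 (f(g) = 0 - 2 = -2)
S = 1/2 (S = -2*1/4 - 1*(-1) = -1/2 + 1 = 1/2 ≈ 0.50000)
Y(d) = d (Y(d) = (d + d)/2 = (2*d)/2 = d)
(Y(f(-4))*(-9 + 12))*(-3527) = -2*(-9 + 12)*(-3527) = -2*3*(-3527) = -6*(-3527) = 21162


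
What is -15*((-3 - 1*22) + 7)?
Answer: 270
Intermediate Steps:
-15*((-3 - 1*22) + 7) = -15*((-3 - 22) + 7) = -15*(-25 + 7) = -15*(-18) = 270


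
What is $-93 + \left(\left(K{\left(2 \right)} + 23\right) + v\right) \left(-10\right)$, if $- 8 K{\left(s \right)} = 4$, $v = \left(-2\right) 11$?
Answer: $-98$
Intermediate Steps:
$v = -22$
$K{\left(s \right)} = - \frac{1}{2}$ ($K{\left(s \right)} = \left(- \frac{1}{8}\right) 4 = - \frac{1}{2}$)
$-93 + \left(\left(K{\left(2 \right)} + 23\right) + v\right) \left(-10\right) = -93 + \left(\left(- \frac{1}{2} + 23\right) - 22\right) \left(-10\right) = -93 + \left(\frac{45}{2} - 22\right) \left(-10\right) = -93 + \frac{1}{2} \left(-10\right) = -93 - 5 = -98$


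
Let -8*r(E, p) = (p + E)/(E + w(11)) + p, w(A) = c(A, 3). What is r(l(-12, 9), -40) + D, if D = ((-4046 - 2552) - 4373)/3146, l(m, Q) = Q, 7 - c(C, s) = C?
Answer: 143943/62920 ≈ 2.2877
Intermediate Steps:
c(C, s) = 7 - C
w(A) = 7 - A
r(E, p) = -p/8 - (E + p)/(8*(-4 + E)) (r(E, p) = -((p + E)/(E + (7 - 1*11)) + p)/8 = -((E + p)/(E + (7 - 11)) + p)/8 = -((E + p)/(E - 4) + p)/8 = -((E + p)/(-4 + E) + p)/8 = -(p + (E + p)/(-4 + E))/8 = -p/8 - (E + p)/(8*(-4 + E)))
D = -10971/3146 (D = (-6598 - 4373)*(1/3146) = -10971*1/3146 = -10971/3146 ≈ -3.4873)
r(l(-12, 9), -40) + D = (-1*9 + 3*(-40) - 1*9*(-40))/(8*(-4 + 9)) - 10971/3146 = (1/8)*(-9 - 120 + 360)/5 - 10971/3146 = (1/8)*(1/5)*231 - 10971/3146 = 231/40 - 10971/3146 = 143943/62920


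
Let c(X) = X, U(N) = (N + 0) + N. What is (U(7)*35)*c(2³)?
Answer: 3920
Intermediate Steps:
U(N) = 2*N (U(N) = N + N = 2*N)
(U(7)*35)*c(2³) = ((2*7)*35)*2³ = (14*35)*8 = 490*8 = 3920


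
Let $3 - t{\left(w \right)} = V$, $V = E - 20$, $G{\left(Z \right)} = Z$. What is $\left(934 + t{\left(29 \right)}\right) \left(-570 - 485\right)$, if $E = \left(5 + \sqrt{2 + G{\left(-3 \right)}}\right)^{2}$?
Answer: $-984315 + 10550 i \approx -9.8432 \cdot 10^{5} + 10550.0 i$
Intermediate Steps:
$E = \left(5 + i\right)^{2}$ ($E = \left(5 + \sqrt{2 - 3}\right)^{2} = \left(5 + \sqrt{-1}\right)^{2} = \left(5 + i\right)^{2} \approx 24.0 + 10.0 i$)
$V = -20 + \left(5 + i\right)^{2}$ ($V = \left(5 + i\right)^{2} - 20 = -20 + \left(5 + i\right)^{2} \approx 4.0 + 10.0 i$)
$t{\left(w \right)} = -1 - 10 i$ ($t{\left(w \right)} = 3 - \left(4 + 10 i\right) = -1 - 10 i$)
$\left(934 + t{\left(29 \right)}\right) \left(-570 - 485\right) = \left(934 + \left(23 - \left(5 + i\right)^{2}\right)\right) \left(-570 - 485\right) = \left(957 - \left(5 + i\right)^{2}\right) \left(-1055\right) = -1009635 + 1055 \left(5 + i\right)^{2}$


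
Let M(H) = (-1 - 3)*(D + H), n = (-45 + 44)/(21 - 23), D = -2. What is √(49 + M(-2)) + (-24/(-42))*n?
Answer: 2/7 + √65 ≈ 8.3480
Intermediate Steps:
n = ½ (n = -1/(-2) = -1*(-½) = ½ ≈ 0.50000)
M(H) = 8 - 4*H (M(H) = (-1 - 3)*(-2 + H) = -4*(-2 + H) = 8 - 4*H)
√(49 + M(-2)) + (-24/(-42))*n = √(49 + (8 - 4*(-2))) - 24/(-42)*(½) = √(49 + (8 + 8)) - 24*(-1/42)*(½) = √(49 + 16) + (4/7)*(½) = √65 + 2/7 = 2/7 + √65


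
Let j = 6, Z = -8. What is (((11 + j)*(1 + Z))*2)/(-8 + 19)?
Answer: -238/11 ≈ -21.636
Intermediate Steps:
(((11 + j)*(1 + Z))*2)/(-8 + 19) = (((11 + 6)*(1 - 8))*2)/(-8 + 19) = ((17*(-7))*2)/11 = -119*2*(1/11) = -238*1/11 = -238/11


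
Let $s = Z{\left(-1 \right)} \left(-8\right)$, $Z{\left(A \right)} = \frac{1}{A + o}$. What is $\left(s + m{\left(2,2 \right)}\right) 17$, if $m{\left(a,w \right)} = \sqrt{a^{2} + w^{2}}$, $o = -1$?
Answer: $68 + 34 \sqrt{2} \approx 116.08$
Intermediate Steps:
$Z{\left(A \right)} = \frac{1}{-1 + A}$ ($Z{\left(A \right)} = \frac{1}{A - 1} = \frac{1}{-1 + A}$)
$s = 4$ ($s = \frac{1}{-1 - 1} \left(-8\right) = \frac{1}{-2} \left(-8\right) = \left(- \frac{1}{2}\right) \left(-8\right) = 4$)
$\left(s + m{\left(2,2 \right)}\right) 17 = \left(4 + \sqrt{2^{2} + 2^{2}}\right) 17 = \left(4 + \sqrt{4 + 4}\right) 17 = \left(4 + \sqrt{8}\right) 17 = \left(4 + 2 \sqrt{2}\right) 17 = 68 + 34 \sqrt{2}$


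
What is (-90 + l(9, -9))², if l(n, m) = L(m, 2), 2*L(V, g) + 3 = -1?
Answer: 8464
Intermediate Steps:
L(V, g) = -2 (L(V, g) = -3/2 + (½)*(-1) = -3/2 - ½ = -2)
l(n, m) = -2
(-90 + l(9, -9))² = (-90 - 2)² = (-92)² = 8464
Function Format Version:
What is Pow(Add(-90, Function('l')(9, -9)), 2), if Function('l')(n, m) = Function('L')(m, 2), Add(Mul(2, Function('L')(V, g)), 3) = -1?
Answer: 8464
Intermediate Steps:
Function('L')(V, g) = -2 (Function('L')(V, g) = Add(Rational(-3, 2), Mul(Rational(1, 2), -1)) = Add(Rational(-3, 2), Rational(-1, 2)) = -2)
Function('l')(n, m) = -2
Pow(Add(-90, Function('l')(9, -9)), 2) = Pow(Add(-90, -2), 2) = Pow(-92, 2) = 8464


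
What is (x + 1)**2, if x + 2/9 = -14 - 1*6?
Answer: 29929/81 ≈ 369.49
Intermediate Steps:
x = -182/9 (x = -2/9 + (-14 - 1*6) = -2/9 + (-14 - 6) = -2/9 - 20 = -182/9 ≈ -20.222)
(x + 1)**2 = (-182/9 + 1)**2 = (-173/9)**2 = 29929/81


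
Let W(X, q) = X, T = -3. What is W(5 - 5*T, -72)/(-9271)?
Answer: -20/9271 ≈ -0.0021573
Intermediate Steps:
W(5 - 5*T, -72)/(-9271) = (5 - 5*(-3))/(-9271) = (5 + 15)*(-1/9271) = 20*(-1/9271) = -20/9271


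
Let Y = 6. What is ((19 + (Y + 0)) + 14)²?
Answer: 1521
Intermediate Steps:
((19 + (Y + 0)) + 14)² = ((19 + (6 + 0)) + 14)² = ((19 + 6) + 14)² = (25 + 14)² = 39² = 1521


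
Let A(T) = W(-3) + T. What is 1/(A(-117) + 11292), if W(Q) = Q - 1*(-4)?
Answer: 1/11176 ≈ 8.9477e-5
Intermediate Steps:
W(Q) = 4 + Q (W(Q) = Q + 4 = 4 + Q)
A(T) = 1 + T (A(T) = (4 - 3) + T = 1 + T)
1/(A(-117) + 11292) = 1/((1 - 117) + 11292) = 1/(-116 + 11292) = 1/11176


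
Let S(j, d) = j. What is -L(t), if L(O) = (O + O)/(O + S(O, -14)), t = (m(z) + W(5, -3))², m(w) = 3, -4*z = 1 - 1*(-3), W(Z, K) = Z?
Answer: -1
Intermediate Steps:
z = -1 (z = -(1 - 1*(-3))/4 = -(1 + 3)/4 = -¼*4 = -1)
t = 64 (t = (3 + 5)² = 8² = 64)
L(O) = 1 (L(O) = (O + O)/(O + O) = (2*O)/((2*O)) = (2*O)*(1/(2*O)) = 1)
-L(t) = -1*1 = -1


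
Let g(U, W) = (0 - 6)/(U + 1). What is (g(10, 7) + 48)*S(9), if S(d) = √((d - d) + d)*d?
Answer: 14094/11 ≈ 1281.3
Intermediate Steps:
g(U, W) = -6/(1 + U)
S(d) = d^(3/2) (S(d) = √(0 + d)*d = √d*d = d^(3/2))
(g(10, 7) + 48)*S(9) = (-6/(1 + 10) + 48)*9^(3/2) = (-6/11 + 48)*27 = (522/11)*27 = 14094/11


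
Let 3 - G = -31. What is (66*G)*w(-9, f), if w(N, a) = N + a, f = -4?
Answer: -29172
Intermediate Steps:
G = 34 (G = 3 - 1*(-31) = 3 + 31 = 34)
(66*G)*w(-9, f) = (66*34)*(-9 - 4) = 2244*(-13) = -29172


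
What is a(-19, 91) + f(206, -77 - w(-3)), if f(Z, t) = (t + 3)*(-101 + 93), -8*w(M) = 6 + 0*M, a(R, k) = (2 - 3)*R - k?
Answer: 514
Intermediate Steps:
a(R, k) = -R - k
w(M) = -¾ (w(M) = -(6 + 0*M)/8 = -(6 + 0)/8 = -⅛*6 = -¾)
f(Z, t) = -24 - 8*t (f(Z, t) = (3 + t)*(-8) = -24 - 8*t)
a(-19, 91) + f(206, -77 - w(-3)) = (-1*(-19) - 1*91) + (-24 - 8*(-77 - 1*(-¾))) = (19 - 91) + (-24 - 8*(-77 + ¾)) = -72 + (-24 - 8*(-305/4)) = -72 + (-24 + 610) = -72 + 586 = 514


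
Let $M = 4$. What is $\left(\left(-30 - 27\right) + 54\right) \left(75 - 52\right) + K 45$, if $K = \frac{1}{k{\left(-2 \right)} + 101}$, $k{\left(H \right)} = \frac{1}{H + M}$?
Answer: $- \frac{13917}{203} \approx -68.557$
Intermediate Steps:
$k{\left(H \right)} = \frac{1}{4 + H}$ ($k{\left(H \right)} = \frac{1}{H + 4} = \frac{1}{4 + H}$)
$K = \frac{2}{203}$ ($K = \frac{1}{\frac{1}{4 - 2} + 101} = \frac{1}{\frac{1}{2} + 101} = \frac{1}{\frac{203}{2}} = \frac{2}{203} \approx 0.0098522$)
$\left(\left(-30 - 27\right) + 54\right) \left(75 - 52\right) + K 45 = \left(\left(-30 - 27\right) + 54\right) \left(75 - 52\right) + \frac{2}{203} \cdot 45 = \left(\left(-30 - 27\right) + 54\right) 23 + \frac{90}{203} = \left(-57 + 54\right) 23 + \frac{90}{203} = \left(-3\right) 23 + \frac{90}{203} = -69 + \frac{90}{203} = - \frac{13917}{203}$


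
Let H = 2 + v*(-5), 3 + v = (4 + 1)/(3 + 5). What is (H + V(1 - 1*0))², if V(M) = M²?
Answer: 14161/64 ≈ 221.27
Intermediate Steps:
v = -19/8 (v = -3 + (4 + 1)/(3 + 5) = -3 + 5/8 = -19/8 ≈ -2.3750)
H = 111/8 (H = 2 - 19/8*(-5) = 2 + 95/8 = 111/8 ≈ 13.875)
(H + V(1 - 1*0))² = (111/8 + (1 - 1*0)²)² = (111/8 + (1 + 0)²)² = (111/8 + 1²)² = (111/8 + 1)² = (119/8)² = 14161/64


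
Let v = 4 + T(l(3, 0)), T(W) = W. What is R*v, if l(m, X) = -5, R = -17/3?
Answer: 17/3 ≈ 5.6667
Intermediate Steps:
R = -17/3 (R = -17*⅓ = -17/3 ≈ -5.6667)
v = -1 (v = 4 - 5 = -1)
R*v = -17/3*(-1) = 17/3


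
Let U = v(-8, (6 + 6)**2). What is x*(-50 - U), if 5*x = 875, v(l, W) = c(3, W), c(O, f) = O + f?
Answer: -34475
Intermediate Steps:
v(l, W) = 3 + W
x = 175 (x = (1/5)*875 = 175)
U = 147 (U = 3 + (6 + 6)**2 = 3 + 12**2 = 3 + 144 = 147)
x*(-50 - U) = 175*(-50 - 1*147) = 175*(-50 - 147) = 175*(-197) = -34475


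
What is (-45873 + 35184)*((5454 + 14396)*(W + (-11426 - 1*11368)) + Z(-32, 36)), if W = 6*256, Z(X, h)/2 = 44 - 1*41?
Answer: 4510451161566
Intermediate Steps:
Z(X, h) = 6 (Z(X, h) = 2*(44 - 1*41) = 2*(44 - 41) = 2*3 = 6)
W = 1536
(-45873 + 35184)*((5454 + 14396)*(W + (-11426 - 1*11368)) + Z(-32, 36)) = (-45873 + 35184)*((5454 + 14396)*(1536 + (-11426 - 1*11368)) + 6) = -10689*(19850*(1536 + (-11426 - 11368)) + 6) = -10689*(19850*(1536 - 22794) + 6) = -10689*(19850*(-21258) + 6) = -10689*(-421971300 + 6) = -10689*(-421971294) = 4510451161566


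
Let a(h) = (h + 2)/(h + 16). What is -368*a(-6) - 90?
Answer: 286/5 ≈ 57.200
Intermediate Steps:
a(h) = (2 + h)/(16 + h)
-368*a(-6) - 90 = -368*(2 - 6)/(16 - 6) - 90 = -368*(-4)/10 - 90 = -184*(-4)/5 - 90 = -368*(-2/5) - 90 = 736/5 - 90 = 286/5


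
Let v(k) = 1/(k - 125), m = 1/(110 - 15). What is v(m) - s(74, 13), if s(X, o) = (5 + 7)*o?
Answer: -1852439/11874 ≈ -156.01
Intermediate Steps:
m = 1/95 ≈ 0.010526
v(k) = 1/(-125 + k)
s(X, o) = 12*o
v(m) - s(74, 13) = 1/(-125 + 1/95) - 12*13 = 1/(-11874/95) - 1*156 = -95/11874 - 156 = -1852439/11874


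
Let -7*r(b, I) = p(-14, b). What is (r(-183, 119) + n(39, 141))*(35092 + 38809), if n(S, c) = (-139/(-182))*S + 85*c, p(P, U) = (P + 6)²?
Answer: 12421206179/14 ≈ 8.8723e+8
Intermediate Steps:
p(P, U) = (6 + P)²
n(S, c) = 85*c + 139*S/182 (n(S, c) = (-139*(-1/182))*S + 85*c = 139*S/182 + 85*c = 85*c + 139*S/182)
r(b, I) = -64/7 (r(b, I) = -(6 - 14)²/7 = -⅐*(-8)² = -⅐*64 = -64/7)
(r(-183, 119) + n(39, 141))*(35092 + 38809) = (-64/7 + (85*141 + (139/182)*39))*(35092 + 38809) = (-64/7 + (11985 + 417/14))*73901 = (-64/7 + 168207/14)*73901 = (168079/14)*73901 = 12421206179/14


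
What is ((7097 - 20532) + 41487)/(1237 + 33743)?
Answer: 7013/8745 ≈ 0.80194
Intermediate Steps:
((7097 - 20532) + 41487)/(1237 + 33743) = (-13435 + 41487)/34980 = 28052*(1/34980) = 7013/8745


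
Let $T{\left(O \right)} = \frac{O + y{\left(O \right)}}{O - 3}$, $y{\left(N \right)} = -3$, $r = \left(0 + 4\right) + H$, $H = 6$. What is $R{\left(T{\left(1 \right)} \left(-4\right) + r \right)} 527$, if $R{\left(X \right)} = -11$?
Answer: $-5797$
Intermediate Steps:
$r = 10$ ($r = \left(0 + 4\right) + 6 = 4 + 6 = 10$)
$T{\left(O \right)} = 1$ ($T{\left(O \right)} = \frac{O - 3}{O - 3} = \frac{-3 + O}{-3 + O} = 1$)
$R{\left(T{\left(1 \right)} \left(-4\right) + r \right)} 527 = \left(-11\right) 527 = -5797$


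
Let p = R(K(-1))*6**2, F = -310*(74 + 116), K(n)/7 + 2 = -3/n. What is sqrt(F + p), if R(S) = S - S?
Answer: 10*I*sqrt(589) ≈ 242.69*I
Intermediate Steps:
K(n) = -14 - 21/n (K(n) = -14 + 7*(-3/n) = -14 - 21/n)
R(S) = 0
F = -58900 (F = -310*190 = -58900)
p = 0 (p = 0*6**2 = 0*36 = 0)
sqrt(F + p) = sqrt(-58900 + 0) = sqrt(-58900) = 10*I*sqrt(589)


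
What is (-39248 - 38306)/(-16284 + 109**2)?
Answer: 4562/259 ≈ 17.614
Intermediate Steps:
(-39248 - 38306)/(-16284 + 109**2) = -77554/(-16284 + 11881) = -77554/(-4403) = -77554*(-1/4403) = 4562/259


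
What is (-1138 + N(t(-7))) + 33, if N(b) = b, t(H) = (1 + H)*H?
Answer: -1063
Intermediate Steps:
t(H) = H*(1 + H)
(-1138 + N(t(-7))) + 33 = (-1138 - 7*(1 - 7)) + 33 = (-1138 - 7*(-6)) + 33 = (-1138 + 42) + 33 = -1096 + 33 = -1063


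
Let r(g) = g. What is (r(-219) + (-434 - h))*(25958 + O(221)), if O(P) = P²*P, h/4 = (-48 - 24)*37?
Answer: 108230649457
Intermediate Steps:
h = -10656 (h = 4*((-48 - 24)*37) = 4*(-72*37) = 4*(-2664) = -10656)
O(P) = P³
(r(-219) + (-434 - h))*(25958 + O(221)) = (-219 + (-434 - 1*(-10656)))*(25958 + 221³) = (-219 + (-434 + 10656))*(25958 + 10793861) = (-219 + 10222)*10819819 = 10003*10819819 = 108230649457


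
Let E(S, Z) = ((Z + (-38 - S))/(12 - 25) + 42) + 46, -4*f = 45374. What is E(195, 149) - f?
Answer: 297387/26 ≈ 11438.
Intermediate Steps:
f = -22687/2 (f = -¼*45374 = -22687/2 ≈ -11344.)
E(S, Z) = 1182/13 - Z/13 + S/13 (E(S, Z) = ((-38 + Z - S)/(-13) + 42) + 46 = ((-38 + Z - S)*(-1/13) + 42) + 46 = ((38/13 - Z/13 + S/13) + 42) + 46 = (584/13 - Z/13 + S/13) + 46 = 1182/13 - Z/13 + S/13)
E(195, 149) - f = (1182/13 - 1/13*149 + (1/13)*195) - 1*(-22687/2) = (1182/13 - 149/13 + 15) + 22687/2 = 1228/13 + 22687/2 = 297387/26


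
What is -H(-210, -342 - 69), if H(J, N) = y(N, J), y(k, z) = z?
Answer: 210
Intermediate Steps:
H(J, N) = J
-H(-210, -342 - 69) = -1*(-210) = 210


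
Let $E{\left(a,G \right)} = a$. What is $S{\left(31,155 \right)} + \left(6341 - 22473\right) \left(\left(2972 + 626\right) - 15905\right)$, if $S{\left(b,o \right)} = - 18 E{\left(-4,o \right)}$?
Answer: $198536596$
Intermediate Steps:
$S{\left(b,o \right)} = 72$ ($S{\left(b,o \right)} = \left(-18\right) \left(-4\right) = 72$)
$S{\left(31,155 \right)} + \left(6341 - 22473\right) \left(\left(2972 + 626\right) - 15905\right) = 72 + \left(6341 - 22473\right) \left(\left(2972 + 626\right) - 15905\right) = 72 - 16132 \left(3598 - 15905\right) = 72 - -198536524 = 72 + 198536524 = 198536596$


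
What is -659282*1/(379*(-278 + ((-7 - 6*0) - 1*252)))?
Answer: 659282/203523 ≈ 3.2393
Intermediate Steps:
-659282*1/(379*(-278 + ((-7 - 6*0) - 1*252))) = -659282*1/(379*(-278 + ((-7 + 0) - 252))) = -659282*1/(379*(-278 + (-7 - 252))) = -659282*1/(379*(-278 - 259)) = -659282/((-537*379)) = -659282/(-203523) = -659282*(-1/203523) = 659282/203523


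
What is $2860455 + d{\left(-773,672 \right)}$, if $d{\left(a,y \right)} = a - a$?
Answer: $2860455$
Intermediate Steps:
$d{\left(a,y \right)} = 0$
$2860455 + d{\left(-773,672 \right)} = 2860455 + 0 = 2860455$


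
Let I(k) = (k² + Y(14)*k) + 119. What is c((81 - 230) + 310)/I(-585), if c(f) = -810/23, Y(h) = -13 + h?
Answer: -810/7860457 ≈ -0.00010305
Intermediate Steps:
I(k) = 119 + k + k² (I(k) = (k² + (-13 + 14)*k) + 119 = (k² + 1*k) + 119 = (k² + k) + 119 = (k + k²) + 119 = 119 + k + k²)
c(f) = -810/23 (c(f) = -810*1/23 = -810/23)
c((81 - 230) + 310)/I(-585) = -810/(23*(119 - 585 + (-585)²)) = -810/(23*(119 - 585 + 342225)) = -810/23/341759 = -810/23*1/341759 = -810/7860457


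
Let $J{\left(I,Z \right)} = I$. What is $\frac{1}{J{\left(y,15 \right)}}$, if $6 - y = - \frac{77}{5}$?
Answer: $\frac{5}{107} \approx 0.046729$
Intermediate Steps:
$y = \frac{107}{5}$ ($y = 6 - - \frac{77}{5} = 6 + \frac{77}{5} = \frac{107}{5} \approx 21.4$)
$\frac{1}{J{\left(y,15 \right)}} = \frac{1}{\frac{107}{5}} = \frac{5}{107}$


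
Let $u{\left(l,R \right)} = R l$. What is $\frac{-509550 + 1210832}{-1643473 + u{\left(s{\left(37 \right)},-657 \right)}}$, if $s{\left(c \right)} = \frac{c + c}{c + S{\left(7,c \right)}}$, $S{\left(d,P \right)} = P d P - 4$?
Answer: $- \frac{3371763856}{7901842493} \approx -0.42671$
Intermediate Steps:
$S{\left(d,P \right)} = -4 + d P^{2}$ ($S{\left(d,P \right)} = d P^{2} - 4 = -4 + d P^{2}$)
$s{\left(c \right)} = \frac{2 c}{-4 + c + 7 c^{2}}$ ($s{\left(c \right)} = \frac{c + c}{c + \left(-4 + 7 c^{2}\right)} = \frac{2 c}{-4 + c + 7 c^{2}}$)
$\frac{-509550 + 1210832}{-1643473 + u{\left(s{\left(37 \right)},-657 \right)}} = \frac{-509550 + 1210832}{-1643473 - 657 \cdot 2 \cdot 37 \frac{1}{-4 + 37 + 7 \cdot 37^{2}}} = \frac{701282}{-1643473 - 657 \cdot 2 \cdot 37 \frac{1}{-4 + 37 + 7 \cdot 1369}} = \frac{701282}{-1643473 - 657 \cdot 2 \cdot 37 \frac{1}{-4 + 37 + 9583}} = \frac{701282}{-1643473 - 657 \cdot 2 \cdot 37 \cdot \frac{1}{9616}} = \frac{701282}{-1643473 - \frac{24309}{4808}} = \frac{701282}{- \frac{7901842493}{4808}} = 701282 \left(- \frac{4808}{7901842493}\right) = - \frac{3371763856}{7901842493}$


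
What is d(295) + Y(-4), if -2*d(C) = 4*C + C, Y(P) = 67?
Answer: -1341/2 ≈ -670.50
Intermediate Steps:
d(C) = -5*C/2 (d(C) = -(4*C + C)/2 = -5*C/2)
d(295) + Y(-4) = -5/2*295 + 67 = -1475/2 + 67 = -1341/2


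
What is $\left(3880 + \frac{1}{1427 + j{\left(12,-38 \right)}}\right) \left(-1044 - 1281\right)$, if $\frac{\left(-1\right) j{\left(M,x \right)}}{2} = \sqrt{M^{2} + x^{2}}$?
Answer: $- \frac{6104141944925}{676659} - \frac{3100 \sqrt{397}}{676659} \approx -9.021 \cdot 10^{6}$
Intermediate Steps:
$j{\left(M,x \right)} = - 2 \sqrt{M^{2} + x^{2}}$
$\left(3880 + \frac{1}{1427 + j{\left(12,-38 \right)}}\right) \left(-1044 - 1281\right) = \left(3880 + \frac{1}{1427 - 2 \sqrt{12^{2} + \left(-38\right)^{2}}}\right) \left(-1044 - 1281\right) = \left(3880 + \frac{1}{1427 - 2 \sqrt{144 + 1444}}\right) \left(-2325\right) = \left(3880 + \frac{1}{1427 - 2 \sqrt{1588}}\right) \left(-2325\right) = \left(3880 + \frac{1}{1427 - 2 \cdot 2 \sqrt{397}}\right) \left(-2325\right) = \left(3880 + \frac{1}{1427 - 4 \sqrt{397}}\right) \left(-2325\right) = -9021000 - \frac{2325}{1427 - 4 \sqrt{397}}$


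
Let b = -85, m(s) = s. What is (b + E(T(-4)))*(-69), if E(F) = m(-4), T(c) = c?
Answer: 6141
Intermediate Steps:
E(F) = -4
(b + E(T(-4)))*(-69) = (-85 - 4)*(-69) = -89*(-69) = 6141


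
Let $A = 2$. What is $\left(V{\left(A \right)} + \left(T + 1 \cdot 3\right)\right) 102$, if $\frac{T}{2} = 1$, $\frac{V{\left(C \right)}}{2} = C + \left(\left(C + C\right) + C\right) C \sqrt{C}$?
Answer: $918 + 2448 \sqrt{2} \approx 4380.0$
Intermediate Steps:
$V{\left(C \right)} = 2 C + 6 C^{\frac{5}{2}}$ ($V{\left(C \right)} = 2 \left(C + \left(\left(C + C\right) + C\right) C \sqrt{C}\right) = 2 \left(C + \left(2 C + C\right) C^{\frac{3}{2}}\right) = 2 \left(C + 3 C C^{\frac{3}{2}}\right) = 2 \left(C + 3 C^{\frac{5}{2}}\right) = 2 C + 6 C^{\frac{5}{2}}$)
$T = 2$ ($T = 2 \cdot 1 = 2$)
$\left(V{\left(A \right)} + \left(T + 1 \cdot 3\right)\right) 102 = \left(\left(2 \cdot 2 + 6 \cdot 2^{\frac{5}{2}}\right) + \left(2 + 1 \cdot 3\right)\right) 102 = \left(\left(4 + 6 \cdot 4 \sqrt{2}\right) + \left(2 + 3\right)\right) 102 = \left(\left(4 + 24 \sqrt{2}\right) + 5\right) 102 = \left(9 + 24 \sqrt{2}\right) 102 = 918 + 2448 \sqrt{2}$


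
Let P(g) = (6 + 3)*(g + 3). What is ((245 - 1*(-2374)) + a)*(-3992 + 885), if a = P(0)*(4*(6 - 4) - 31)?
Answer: -6207786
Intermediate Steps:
P(g) = 27 + 9*g (P(g) = 9*(3 + g) = 27 + 9*g)
a = -621 (a = (27 + 9*0)*(4*(6 - 4) - 31) = (27 + 0)*(4*2 - 31) = 27*(8 - 31) = 27*(-23) = -621)
((245 - 1*(-2374)) + a)*(-3992 + 885) = ((245 - 1*(-2374)) - 621)*(-3992 + 885) = ((245 + 2374) - 621)*(-3107) = (2619 - 621)*(-3107) = 1998*(-3107) = -6207786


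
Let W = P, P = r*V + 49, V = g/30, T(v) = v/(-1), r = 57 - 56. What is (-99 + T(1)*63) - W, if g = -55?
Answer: -1255/6 ≈ -209.17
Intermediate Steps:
r = 1
T(v) = -v (T(v) = v*(-1) = -v)
V = -11/6 (V = -55/30 = -55*1/30 = -11/6 ≈ -1.8333)
P = 283/6 (P = 1*(-11/6) + 49 = -11/6 + 49 = 283/6 ≈ 47.167)
W = 283/6 ≈ 47.167
(-99 + T(1)*63) - W = (-99 - 1*1*63) - 1*283/6 = (-99 - 1*63) - 283/6 = (-99 - 63) - 283/6 = -162 - 283/6 = -1255/6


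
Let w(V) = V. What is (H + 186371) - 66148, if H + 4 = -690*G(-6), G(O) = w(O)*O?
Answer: 95379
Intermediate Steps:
G(O) = O**2 (G(O) = O*O = O**2)
H = -24844 (H = -4 - 690*(-6)**2 = -4 - 690*36 = -4 - 24840 = -24844)
(H + 186371) - 66148 = (-24844 + 186371) - 66148 = 161527 - 66148 = 95379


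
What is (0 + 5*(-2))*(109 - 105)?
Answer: -40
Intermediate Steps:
(0 + 5*(-2))*(109 - 105) = (0 - 10)*4 = -10*4 = -40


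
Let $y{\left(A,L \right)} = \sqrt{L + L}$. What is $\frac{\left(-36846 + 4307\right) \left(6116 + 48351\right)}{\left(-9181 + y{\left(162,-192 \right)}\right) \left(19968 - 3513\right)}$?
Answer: $\frac{16271502027053}{1387010790975} + \frac{14178413704 i \sqrt{6}}{1387010790975} \approx 11.731 + 0.025039 i$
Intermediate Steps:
$y{\left(A,L \right)} = \sqrt{2} \sqrt{L}$ ($y{\left(A,L \right)} = \sqrt{2 L} = \sqrt{2} \sqrt{L}$)
$\frac{\left(-36846 + 4307\right) \left(6116 + 48351\right)}{\left(-9181 + y{\left(162,-192 \right)}\right) \left(19968 - 3513\right)} = \frac{\left(-36846 + 4307\right) \left(6116 + 48351\right)}{\left(-9181 + \sqrt{2} \sqrt{-192}\right) \left(19968 - 3513\right)} = \frac{\left(-32539\right) 54467}{\left(-9181 + \sqrt{2} \cdot 8 i \sqrt{3}\right) 16455} = - \frac{1772301713}{\left(-9181 + 8 i \sqrt{6}\right) 16455} = - \frac{1772301713}{-151073355 + 131640 i \sqrt{6}}$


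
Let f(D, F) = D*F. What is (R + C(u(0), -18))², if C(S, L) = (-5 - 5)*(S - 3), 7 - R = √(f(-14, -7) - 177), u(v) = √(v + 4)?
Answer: (-17 + I*√79)² ≈ 210.0 - 302.2*I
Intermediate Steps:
u(v) = √(4 + v)
R = 7 - I*√79 (R = 7 - √(-14*(-7) - 177) = 7 - √(98 - 177) = 7 - √(-79) = 7 - I*√79 ≈ 7.0 - 8.8882*I)
C(S, L) = 30 - 10*S (C(S, L) = -10*(-3 + S) = 30 - 10*S)
(R + C(u(0), -18))² = ((7 - I*√79) + (30 - 10*√(4 + 0)))² = ((7 - I*√79) + (30 - 10*√4))² = ((7 - I*√79) + (30 - 10*2))² = ((7 - I*√79) + (30 - 20))² = ((7 - I*√79) + 10)² = (17 - I*√79)²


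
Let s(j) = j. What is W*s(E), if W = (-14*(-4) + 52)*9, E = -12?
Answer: -11664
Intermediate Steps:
W = 972 (W = (56 + 52)*9 = 108*9 = 972)
W*s(E) = 972*(-12) = -11664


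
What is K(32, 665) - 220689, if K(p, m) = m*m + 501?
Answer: 222037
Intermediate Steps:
K(p, m) = 501 + m² (K(p, m) = m² + 501 = 501 + m²)
K(32, 665) - 220689 = (501 + 665²) - 220689 = (501 + 442225) - 220689 = 442726 - 220689 = 222037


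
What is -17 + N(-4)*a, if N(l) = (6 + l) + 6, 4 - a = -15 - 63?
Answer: 639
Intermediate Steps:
a = 82 (a = 4 - (-15 - 63) = 4 - 1*(-78) = 4 + 78 = 82)
N(l) = 12 + l
-17 + N(-4)*a = -17 + (12 - 4)*82 = -17 + 8*82 = -17 + 656 = 639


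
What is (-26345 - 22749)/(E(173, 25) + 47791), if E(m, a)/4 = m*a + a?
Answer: -49094/65191 ≈ -0.75308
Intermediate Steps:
E(m, a) = 4*a + 4*a*m (E(m, a) = 4*(m*a + a) = 4*(a*m + a) = 4*(a + a*m) = 4*a + 4*a*m)
(-26345 - 22749)/(E(173, 25) + 47791) = (-26345 - 22749)/(4*25*(1 + 173) + 47791) = -49094/(4*25*174 + 47791) = -49094/(17400 + 47791) = -49094/65191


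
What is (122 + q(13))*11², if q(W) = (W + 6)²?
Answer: 58443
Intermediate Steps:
q(W) = (6 + W)²
(122 + q(13))*11² = (122 + (6 + 13)²)*11² = (122 + 19²)*121 = (122 + 361)*121 = 483*121 = 58443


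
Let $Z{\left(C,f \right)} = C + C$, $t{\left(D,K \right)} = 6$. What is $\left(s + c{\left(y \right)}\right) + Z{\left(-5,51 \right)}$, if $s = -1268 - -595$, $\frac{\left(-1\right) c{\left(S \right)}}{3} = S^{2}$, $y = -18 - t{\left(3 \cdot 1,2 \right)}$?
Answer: $-2411$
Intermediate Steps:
$y = -24$ ($y = -18 - 6 = -24$)
$Z{\left(C,f \right)} = 2 C$
$c{\left(S \right)} = - 3 S^{2}$
$s = -673$ ($s = -1268 + 595 = -673$)
$\left(s + c{\left(y \right)}\right) + Z{\left(-5,51 \right)} = \left(-673 - 3 \left(-24\right)^{2}\right) + 2 \left(-5\right) = \left(-673 - 1728\right) - 10 = -2401 - 10 = -2411$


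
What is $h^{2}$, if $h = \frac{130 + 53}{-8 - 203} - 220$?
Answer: $\frac{2171839609}{44521} \approx 48782.0$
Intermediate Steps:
$h = - \frac{46603}{211}$ ($h = \frac{183}{-211} - 220 = 183 \left(- \frac{1}{211}\right) - 220 = - \frac{183}{211} - 220 = - \frac{46603}{211} \approx -220.87$)
$h^{2} = \left(- \frac{46603}{211}\right)^{2} = \frac{2171839609}{44521}$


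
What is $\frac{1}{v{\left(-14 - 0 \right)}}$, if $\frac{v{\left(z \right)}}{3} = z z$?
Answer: $\frac{1}{588} \approx 0.0017007$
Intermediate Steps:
$v{\left(z \right)} = 3 z^{2}$ ($v{\left(z \right)} = 3 z z = 3 z^{2}$)
$\frac{1}{v{\left(-14 - 0 \right)}} = \frac{1}{3 \left(-14 - 0\right)^{2}} = \frac{1}{3 \left(-14 + 0\right)^{2}} = \frac{1}{3 \left(-14\right)^{2}} = \frac{1}{3 \cdot 196} = \frac{1}{588}$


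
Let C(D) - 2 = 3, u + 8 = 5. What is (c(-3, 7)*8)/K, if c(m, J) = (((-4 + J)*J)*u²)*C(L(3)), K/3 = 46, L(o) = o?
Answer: 1260/23 ≈ 54.783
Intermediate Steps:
u = -3 (u = -8 + 5 = -3)
K = 138 (K = 3*46 = 138)
C(D) = 5 (C(D) = 2 + 3 = 5)
c(m, J) = 45*J*(-4 + J) (c(m, J) = (((-4 + J)*J)*(-3)²)*5 = ((J*(-4 + J))*9)*5 = (9*J*(-4 + J))*5 = 45*J*(-4 + J))
(c(-3, 7)*8)/K = ((45*7*(-4 + 7))*8)/138 = ((45*7*3)*8)*(1/138) = (945*8)*(1/138) = 7560*(1/138) = 1260/23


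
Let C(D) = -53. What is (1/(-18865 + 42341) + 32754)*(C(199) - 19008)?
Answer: -14656630102205/23476 ≈ -6.2432e+8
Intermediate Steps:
(1/(-18865 + 42341) + 32754)*(C(199) - 19008) = (1/(-18865 + 42341) + 32754)*(-53 - 19008) = (1/23476 + 32754)*(-19061) = (768932905/23476)*(-19061) = -14656630102205/23476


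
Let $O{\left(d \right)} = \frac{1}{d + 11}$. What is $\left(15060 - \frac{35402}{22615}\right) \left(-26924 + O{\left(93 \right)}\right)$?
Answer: $- \frac{95356254631731}{235196} \approx -4.0543 \cdot 10^{8}$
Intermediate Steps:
$O{\left(d \right)} = \frac{1}{11 + d}$
$\left(15060 - \frac{35402}{22615}\right) \left(-26924 + O{\left(93 \right)}\right) = \left(15060 - \frac{35402}{22615}\right) \left(-26924 + \frac{1}{11 + 93}\right) = \left(15060 - \frac{35402}{22615}\right) \left(-26924 + \frac{1}{104}\right) = \frac{340546498}{22615} \left(- \frac{2800095}{104}\right) = - \frac{95356254631731}{235196}$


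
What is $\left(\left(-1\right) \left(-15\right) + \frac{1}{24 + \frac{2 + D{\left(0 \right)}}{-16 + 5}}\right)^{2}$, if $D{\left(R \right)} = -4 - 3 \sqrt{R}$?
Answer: $\frac{16008001}{70756} \approx 226.24$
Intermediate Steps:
$\left(\left(-1\right) \left(-15\right) + \frac{1}{24 + \frac{2 + D{\left(0 \right)}}{-16 + 5}}\right)^{2} = \left(\left(-1\right) \left(-15\right) + \frac{1}{24 + \frac{2 - \left(4 + 3 \sqrt{0}\right)}{-16 + 5}}\right)^{2} = \left(15 + \frac{1}{24 + \frac{2 - 4}{-11}}\right)^{2} = \left(15 + \frac{1}{24 + \left(2 + \left(-4 + 0\right)\right) \left(- \frac{1}{11}\right)}\right)^{2} = \left(15 + \frac{1}{24 + \left(2 - 4\right) \left(- \frac{1}{11}\right)}\right)^{2} = \left(15 + \frac{1}{24 - - \frac{2}{11}}\right)^{2} = \left(15 + \frac{1}{24 + \frac{2}{11}}\right)^{2} = \left(15 + \frac{1}{\frac{266}{11}}\right)^{2} = \left(15 + \frac{11}{266}\right)^{2} = \left(\frac{4001}{266}\right)^{2} = \frac{16008001}{70756}$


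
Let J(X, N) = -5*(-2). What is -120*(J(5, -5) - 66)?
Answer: 6720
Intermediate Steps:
J(X, N) = 10
-120*(J(5, -5) - 66) = -120*(10 - 66) = -120*(-56) = 6720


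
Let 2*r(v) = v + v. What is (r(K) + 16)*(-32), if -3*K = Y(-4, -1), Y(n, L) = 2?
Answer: -1472/3 ≈ -490.67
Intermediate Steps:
K = -2/3 (K = -1/3*2 = -2/3 ≈ -0.66667)
r(v) = v (r(v) = (v + v)/2 = (2*v)/2 = v)
(r(K) + 16)*(-32) = (-2/3 + 16)*(-32) = (46/3)*(-32) = -1472/3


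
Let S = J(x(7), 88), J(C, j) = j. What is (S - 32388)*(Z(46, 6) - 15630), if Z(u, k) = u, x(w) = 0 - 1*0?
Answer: 503363200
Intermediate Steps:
x(w) = 0 (x(w) = 0 + 0 = 0)
S = 88
(S - 32388)*(Z(46, 6) - 15630) = (88 - 32388)*(46 - 15630) = -32300*(-15584) = 503363200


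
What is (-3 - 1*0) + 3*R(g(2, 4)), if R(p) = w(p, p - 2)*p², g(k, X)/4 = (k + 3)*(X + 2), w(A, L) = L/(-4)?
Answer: -1274403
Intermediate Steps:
w(A, L) = -L/4 (w(A, L) = L*(-¼) = -L/4)
g(k, X) = 4*(2 + X)*(3 + k) (g(k, X) = 4*((k + 3)*(X + 2)) = 4*((3 + k)*(2 + X)) = 4*((2 + X)*(3 + k)) = 4*(2 + X)*(3 + k))
R(p) = p²*(½ - p/4) (R(p) = (-(p - 2)/4)*p² = (-(-2 + p)/4)*p² = (½ - p/4)*p² = p²*(½ - p/4))
(-3 - 1*0) + 3*R(g(2, 4)) = (-3 - 1*0) + 3*((24 + 8*2 + 12*4 + 4*4*2)²*(2 - (24 + 8*2 + 12*4 + 4*4*2))/4) = (-3 + 0) + 3*((24 + 16 + 48 + 32)²*(2 - (24 + 16 + 48 + 32))/4) = -3 + 3*((¼)*120²*(2 - 1*120)) = -3 + 3*((¼)*14400*(2 - 120)) = -3 + 3*((¼)*14400*(-118)) = -3 + 3*(-424800) = -3 - 1274400 = -1274403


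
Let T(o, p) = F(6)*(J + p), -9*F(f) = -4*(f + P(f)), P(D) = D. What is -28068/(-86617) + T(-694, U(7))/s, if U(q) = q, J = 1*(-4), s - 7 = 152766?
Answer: 115930228/357641593 ≈ 0.32415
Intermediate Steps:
s = 152773 (s = 7 + 152766 = 152773)
J = -4
F(f) = 8*f/9 (F(f) = -(-4)*(f + f)/9 = -(-4)*2*f/9 = -(-8)*f/9 = 8*f/9)
T(o, p) = -64/3 + 16*p/3 (T(o, p) = ((8/9)*6)*(-4 + p) = 16*(-4 + p)/3 = -64/3 + 16*p/3)
-28068/(-86617) + T(-694, U(7))/s = -28068/(-86617) + (-64/3 + (16/3)*7)/152773 = -28068*(-1/86617) + (-64/3 + 112/3)*(1/152773) = 28068/86617 + 16*(1/152773) = 28068/86617 + 16/152773 = 115930228/357641593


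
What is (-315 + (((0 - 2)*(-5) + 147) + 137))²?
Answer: 441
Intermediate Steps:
(-315 + (((0 - 2)*(-5) + 147) + 137))² = (-315 + ((-2*(-5) + 147) + 137))² = (-315 + ((10 + 147) + 137))² = (-315 + (157 + 137))² = (-315 + 294)² = (-21)² = 441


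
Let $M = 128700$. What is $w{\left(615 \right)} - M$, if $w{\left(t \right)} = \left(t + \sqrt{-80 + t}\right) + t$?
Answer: $-127470 + \sqrt{535} \approx -1.2745 \cdot 10^{5}$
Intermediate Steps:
$w{\left(t \right)} = \sqrt{-80 + t} + 2 t$
$w{\left(615 \right)} - M = \left(\sqrt{-80 + 615} + 2 \cdot 615\right) - 128700 = \left(\sqrt{535} + 1230\right) - 128700 = \left(1230 + \sqrt{535}\right) - 128700 = -127470 + \sqrt{535}$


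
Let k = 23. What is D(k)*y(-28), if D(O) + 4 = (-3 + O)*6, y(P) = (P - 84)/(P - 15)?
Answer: 12992/43 ≈ 302.14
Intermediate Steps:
y(P) = (-84 + P)/(-15 + P)
D(O) = -22 + 6*O (D(O) = -4 + (-3 + O)*6 = -4 + (-18 + 6*O) = -22 + 6*O)
D(k)*y(-28) = (-22 + 6*23)*((-84 - 28)/(-15 - 28)) = (-22 + 138)*(-112/(-43)) = 116*(-1/43*(-112)) = 116*(112/43) = 12992/43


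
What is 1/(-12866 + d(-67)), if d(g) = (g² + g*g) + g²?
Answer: 1/601 ≈ 0.0016639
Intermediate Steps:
d(g) = 3*g² (d(g) = (g² + g²) + g² = 2*g² + g² = 3*g²)
1/(-12866 + d(-67)) = 1/(-12866 + 3*(-67)²) = 1/(-12866 + 3*4489) = 1/(-12866 + 13467) = 1/601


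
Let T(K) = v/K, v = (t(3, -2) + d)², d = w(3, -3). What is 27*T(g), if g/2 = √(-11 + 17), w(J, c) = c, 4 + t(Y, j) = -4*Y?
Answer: 3249*√6/4 ≈ 1989.6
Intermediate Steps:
t(Y, j) = -4 - 4*Y
d = -3
v = 361 (v = ((-4 - 4*3) - 3)² = ((-4 - 12) - 3)² = (-16 - 3)² = (-19)² = 361)
g = 2*√6 (g = 2*√(-11 + 17) = 2*√6 ≈ 4.8990)
T(K) = 361/K
27*T(g) = 27*(361/((2*√6))) = 27*(361*(√6/12)) = 27*(361*√6/12) = 3249*√6/4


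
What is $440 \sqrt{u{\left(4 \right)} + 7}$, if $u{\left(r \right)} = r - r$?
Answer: $440 \sqrt{7} \approx 1164.1$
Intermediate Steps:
$u{\left(r \right)} = 0$
$440 \sqrt{u{\left(4 \right)} + 7} = 440 \sqrt{0 + 7} = 440 \sqrt{7}$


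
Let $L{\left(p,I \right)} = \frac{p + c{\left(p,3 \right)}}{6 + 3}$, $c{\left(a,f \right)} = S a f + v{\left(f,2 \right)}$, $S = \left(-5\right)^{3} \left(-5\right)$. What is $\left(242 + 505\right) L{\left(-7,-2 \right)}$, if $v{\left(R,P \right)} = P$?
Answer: $-1089790$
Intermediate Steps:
$S = 625$ ($S = \left(-125\right) \left(-5\right) = 625$)
$c{\left(a,f \right)} = 2 + 625 a f$ ($c{\left(a,f \right)} = 625 a f + 2 = 2 + 625 a f$)
$L{\left(p,I \right)} = \frac{2}{9} + \frac{1876 p}{9}$ ($L{\left(p,I \right)} = \frac{p + \left(2 + 625 p 3\right)}{6 + 3} = \frac{p + \left(2 + 1875 p\right)}{9} = \left(2 + 1876 p\right) \frac{1}{9} = \frac{2}{9} + \frac{1876 p}{9}$)
$\left(242 + 505\right) L{\left(-7,-2 \right)} = \left(242 + 505\right) \left(\frac{2}{9} + \frac{1876}{9} \left(-7\right)\right) = 747 \left(\frac{2}{9} - \frac{13132}{9}\right) = 747 \left(- \frac{13130}{9}\right) = -1089790$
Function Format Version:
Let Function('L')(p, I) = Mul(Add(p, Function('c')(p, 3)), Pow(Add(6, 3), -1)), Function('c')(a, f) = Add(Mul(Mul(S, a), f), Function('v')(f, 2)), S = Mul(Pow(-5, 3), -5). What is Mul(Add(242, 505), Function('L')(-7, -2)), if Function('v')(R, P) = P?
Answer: -1089790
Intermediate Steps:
S = 625 (S = Mul(-125, -5) = 625)
Function('c')(a, f) = Add(2, Mul(625, a, f)) (Function('c')(a, f) = Add(Mul(Mul(625, a), f), 2) = Add(Mul(625, a, f), 2) = Add(2, Mul(625, a, f)))
Function('L')(p, I) = Add(Rational(2, 9), Mul(Rational(1876, 9), p)) (Function('L')(p, I) = Mul(Add(p, Add(2, Mul(625, p, 3))), Pow(Add(6, 3), -1)) = Mul(Add(p, Add(2, Mul(1875, p))), Pow(9, -1)) = Mul(Add(2, Mul(1876, p)), Rational(1, 9)) = Add(Rational(2, 9), Mul(Rational(1876, 9), p)))
Mul(Add(242, 505), Function('L')(-7, -2)) = Mul(Add(242, 505), Add(Rational(2, 9), Mul(Rational(1876, 9), -7))) = Mul(747, Add(Rational(2, 9), Rational(-13132, 9))) = Mul(747, Rational(-13130, 9)) = -1089790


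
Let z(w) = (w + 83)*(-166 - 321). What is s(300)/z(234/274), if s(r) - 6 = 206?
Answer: -7261/1398664 ≈ -0.0051914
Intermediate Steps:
s(r) = 212 (s(r) = 6 + 206 = 212)
z(w) = -40421 - 487*w (z(w) = (83 + w)*(-487) = -40421 - 487*w)
s(300)/z(234/274) = 212/(-40421 - 113958/274) = 212/(-40421 - 487*117/137) = 212/(-40421 - 56979/137) = 212/(-5594656/137) = 212*(-137/5594656) = -7261/1398664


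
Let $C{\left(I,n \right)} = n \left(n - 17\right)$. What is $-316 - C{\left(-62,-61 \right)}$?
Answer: $-5074$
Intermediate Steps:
$C{\left(I,n \right)} = n \left(-17 + n\right)$
$-316 - C{\left(-62,-61 \right)} = -316 - - 61 \left(-17 - 61\right) = -316 - \left(-61\right) \left(-78\right) = -316 - 4758 = -5074$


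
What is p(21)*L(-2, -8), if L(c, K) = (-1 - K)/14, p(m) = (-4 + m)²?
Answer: 289/2 ≈ 144.50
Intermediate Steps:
L(c, K) = -1/14 - K/14 (L(c, K) = (-1 - K)*(1/14) = -1/14 - K/14)
p(21)*L(-2, -8) = (-4 + 21)²*(-1/14 - 1/14*(-8)) = 17²*(-1/14 + 4/7) = 289*(½) = 289/2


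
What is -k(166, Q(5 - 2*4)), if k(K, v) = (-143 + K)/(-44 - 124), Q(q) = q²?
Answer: 23/168 ≈ 0.13690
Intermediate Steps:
k(K, v) = 143/168 - K/168 (k(K, v) = (-143 + K)/(-168) = (-143 + K)*(-1/168) = 143/168 - K/168)
-k(166, Q(5 - 2*4)) = -(143/168 - 1/168*166) = -(143/168 - 83/84) = -1*(-23/168) = 23/168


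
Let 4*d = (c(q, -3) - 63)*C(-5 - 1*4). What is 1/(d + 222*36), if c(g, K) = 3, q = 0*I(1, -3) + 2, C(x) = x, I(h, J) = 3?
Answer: 1/8127 ≈ 0.00012305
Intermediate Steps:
q = 2 (q = 0*3 + 2 = 0 + 2 = 2)
d = 135 (d = ((3 - 63)*(-5 - 1*4))/4 = (-60*(-5 - 4))/4 = (-60*(-9))/4 = (¼)*540 = 135)
1/(d + 222*36) = 1/(135 + 222*36) = 1/(135 + 7992) = 1/8127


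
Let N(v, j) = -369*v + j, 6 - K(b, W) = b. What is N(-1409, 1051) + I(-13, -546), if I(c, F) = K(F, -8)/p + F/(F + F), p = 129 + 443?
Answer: 148998411/286 ≈ 5.2097e+5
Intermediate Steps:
p = 572
K(b, W) = 6 - b
I(c, F) = 73/143 - F/572 (I(c, F) = (6 - F)/572 + F/(F + F) = (6 - F)*(1/572) + F/((2*F)) = (3/286 - F/572) + F*(1/(2*F)) = (3/286 - F/572) + ½ = 73/143 - F/572)
N(v, j) = j - 369*v
N(-1409, 1051) + I(-13, -546) = (1051 - 369*(-1409)) + (73/143 - 1/572*(-546)) = (1051 + 519921) + (73/143 + 21/22) = 520972 + 419/286 = 148998411/286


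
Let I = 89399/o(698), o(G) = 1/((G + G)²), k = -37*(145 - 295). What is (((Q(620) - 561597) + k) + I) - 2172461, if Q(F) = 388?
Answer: 174219473464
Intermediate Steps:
k = 5550 (k = -37*(-150) = 5550)
o(G) = 1/(4*G²) (o(G) = 1/((2*G)²) = 1/(4*G²))
I = 174222201584 (I = 89399/(((¼)/698²)) = 89399/(((¼)*(1/487204))) = 89399/(1/1948816) = 89399*1948816 = 174222201584)
(((Q(620) - 561597) + k) + I) - 2172461 = (((388 - 561597) + 5550) + 174222201584) - 2172461 = ((-561209 + 5550) + 174222201584) - 2172461 = (-555659 + 174222201584) - 2172461 = 174221645925 - 2172461 = 174219473464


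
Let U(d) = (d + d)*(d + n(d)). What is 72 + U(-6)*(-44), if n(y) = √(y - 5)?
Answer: -3096 + 528*I*√11 ≈ -3096.0 + 1751.2*I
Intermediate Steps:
n(y) = √(-5 + y)
U(d) = 2*d*(d + √(-5 + d)) (U(d) = (d + d)*(d + √(-5 + d)) = (2*d)*(d + √(-5 + d)) = 2*d*(d + √(-5 + d)))
72 + U(-6)*(-44) = 72 + (2*(-6)*(-6 + √(-5 - 6)))*(-44) = 72 + (2*(-6)*(-6 + √(-11)))*(-44) = 72 + (2*(-6)*(-6 + I*√11))*(-44) = 72 + (72 - 12*I*√11)*(-44) = 72 + (-3168 + 528*I*√11) = -3096 + 528*I*√11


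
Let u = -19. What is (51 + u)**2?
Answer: 1024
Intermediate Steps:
(51 + u)**2 = (51 - 19)**2 = 32**2 = 1024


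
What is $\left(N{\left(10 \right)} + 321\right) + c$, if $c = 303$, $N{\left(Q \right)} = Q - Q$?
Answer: $624$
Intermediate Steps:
$N{\left(Q \right)} = 0$
$\left(N{\left(10 \right)} + 321\right) + c = \left(0 + 321\right) + 303 = 321 + 303 = 624$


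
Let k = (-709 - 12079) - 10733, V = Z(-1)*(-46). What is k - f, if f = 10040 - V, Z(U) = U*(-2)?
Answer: -33653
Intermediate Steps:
Z(U) = -2*U
V = -92 (V = -2*(-1)*(-46) = 2*(-46) = -92)
k = -23521 (k = -12788 - 10733 = -23521)
f = 10132 (f = 10040 - 1*(-92) = 10040 + 92 = 10132)
k - f = -23521 - 1*10132 = -23521 - 10132 = -33653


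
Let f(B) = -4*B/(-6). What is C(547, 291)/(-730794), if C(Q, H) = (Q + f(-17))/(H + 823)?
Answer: -1607/2442313548 ≈ -6.5798e-7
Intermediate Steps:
f(B) = 2*B/3 (f(B) = -4*B*(-1/6) = 2*B/3)
C(Q, H) = (-34/3 + Q)/(823 + H) (C(Q, H) = (Q + (2/3)*(-17))/(H + 823) = (Q - 34/3)/(823 + H) = (-34/3 + Q)/(823 + H))
C(547, 291)/(-730794) = ((-34/3 + 547)/(823 + 291))/(-730794) = ((1607/3)/1114)*(-1/730794) = ((1/1114)*(1607/3))*(-1/730794) = (1607/3342)*(-1/730794) = -1607/2442313548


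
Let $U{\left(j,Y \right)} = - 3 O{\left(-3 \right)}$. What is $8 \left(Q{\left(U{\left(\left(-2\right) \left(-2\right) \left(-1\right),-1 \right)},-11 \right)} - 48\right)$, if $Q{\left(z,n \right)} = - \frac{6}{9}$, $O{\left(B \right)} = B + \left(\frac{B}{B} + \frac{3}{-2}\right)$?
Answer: $- \frac{1168}{3} \approx -389.33$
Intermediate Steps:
$O{\left(B \right)} = - \frac{1}{2} + B$ ($O{\left(B \right)} = B + \left(1 + 3 \left(- \frac{1}{2}\right)\right) = B + \left(1 - \frac{3}{2}\right) = B - \frac{1}{2} = - \frac{1}{2} + B$)
$U{\left(j,Y \right)} = \frac{21}{2}$ ($U{\left(j,Y \right)} = - 3 \left(- \frac{1}{2} - 3\right) = \left(-3\right) \left(- \frac{7}{2}\right) = \frac{21}{2}$)
$Q{\left(z,n \right)} = - \frac{2}{3}$ ($Q{\left(z,n \right)} = \left(-6\right) \frac{1}{9} = - \frac{2}{3}$)
$8 \left(Q{\left(U{\left(\left(-2\right) \left(-2\right) \left(-1\right),-1 \right)},-11 \right)} - 48\right) = 8 \left(- \frac{2}{3} - 48\right) = 8 \left(- \frac{146}{3}\right) = - \frac{1168}{3}$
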